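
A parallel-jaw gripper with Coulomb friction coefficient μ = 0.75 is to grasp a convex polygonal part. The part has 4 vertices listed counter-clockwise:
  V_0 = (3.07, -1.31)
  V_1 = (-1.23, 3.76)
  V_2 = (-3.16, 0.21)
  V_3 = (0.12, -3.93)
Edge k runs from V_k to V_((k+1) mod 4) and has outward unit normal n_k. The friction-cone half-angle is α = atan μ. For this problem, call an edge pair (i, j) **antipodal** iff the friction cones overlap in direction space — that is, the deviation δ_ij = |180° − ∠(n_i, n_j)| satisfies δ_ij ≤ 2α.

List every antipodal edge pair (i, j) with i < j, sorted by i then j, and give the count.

α = atan 0.75 = 36.87°;  2α = 73.74°
n_0 = (+0.7626, +0.6468)
n_1 = (-0.8786, +0.4776)
n_2 = (-0.7838, -0.6210)
n_3 = (+0.6640, -0.7477)
  (0,1): δ = 68.83°  ✓
  (0,2): δ = 1.91°  ✓
  (0,3): δ = 91.31°  ·
  (1,2): δ = 113.08°  ·
  (1,3): δ = 19.86°  ✓
  (2,3): δ = 86.78°  ·
antipodal pairs: 3

count = 3; pairs: (0,1), (0,2), (1,3)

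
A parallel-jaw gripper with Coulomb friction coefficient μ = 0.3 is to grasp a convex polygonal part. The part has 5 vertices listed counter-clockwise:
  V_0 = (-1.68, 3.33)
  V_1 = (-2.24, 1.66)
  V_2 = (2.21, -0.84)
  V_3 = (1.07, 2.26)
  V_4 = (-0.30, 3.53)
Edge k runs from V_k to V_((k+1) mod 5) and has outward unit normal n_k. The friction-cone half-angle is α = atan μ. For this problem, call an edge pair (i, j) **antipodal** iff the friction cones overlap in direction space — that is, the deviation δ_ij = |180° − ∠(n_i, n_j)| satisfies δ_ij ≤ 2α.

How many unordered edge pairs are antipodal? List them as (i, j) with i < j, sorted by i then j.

count = 1; pairs: (1,3)

α = atan 0.3 = 16.70°;  2α = 33.40°
n_0 = (-0.9481, +0.3179)
n_1 = (-0.4898, -0.8718)
n_2 = (+0.9385, +0.3451)
n_3 = (+0.6798, +0.7334)
n_4 = (-0.1434, +0.9897)
  (0,1): δ = 100.79°  ·
  (0,2): δ = 38.73°  ·
  (0,3): δ = 65.71°  ·
  (0,4): δ = 116.78°  ·
  (1,2): δ = 40.48°  ·
  (1,3): δ = 13.50°  ✓
  (1,4): δ = 37.57°  ·
  (2,3): δ = 153.02°  ·
  (2,4): δ = 101.94°  ·
  (3,4): δ = 128.92°  ·
antipodal pairs: 1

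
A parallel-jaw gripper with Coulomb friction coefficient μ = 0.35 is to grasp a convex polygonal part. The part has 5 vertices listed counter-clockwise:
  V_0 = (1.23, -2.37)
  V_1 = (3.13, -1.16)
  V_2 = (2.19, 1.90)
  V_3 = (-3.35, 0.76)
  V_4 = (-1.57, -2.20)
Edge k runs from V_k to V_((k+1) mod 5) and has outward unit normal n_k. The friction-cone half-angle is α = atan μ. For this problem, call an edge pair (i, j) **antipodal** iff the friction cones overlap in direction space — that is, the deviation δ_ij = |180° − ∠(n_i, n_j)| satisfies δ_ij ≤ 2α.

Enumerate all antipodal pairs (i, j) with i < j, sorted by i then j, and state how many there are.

α = atan 0.35 = 19.29°;  2α = 38.58°
n_0 = (+0.5372, -0.8435)
n_1 = (+0.9559, +0.2936)
n_2 = (-0.2016, +0.9795)
n_3 = (-0.8570, -0.5153)
n_4 = (-0.0606, -0.9982)
  (0,1): δ = 105.41°  ·
  (0,2): δ = 20.86°  ✓
  (0,3): δ = 88.53°  ·
  (0,4): δ = 144.03°  ·
  (1,2): δ = 95.45°  ·
  (1,3): δ = 13.94°  ✓
  (1,4): δ = 69.45°  ·
  (2,3): δ = 70.61°  ·
  (2,4): δ = 15.10°  ✓
  (3,4): δ = 124.50°  ·
antipodal pairs: 3

count = 3; pairs: (0,2), (1,3), (2,4)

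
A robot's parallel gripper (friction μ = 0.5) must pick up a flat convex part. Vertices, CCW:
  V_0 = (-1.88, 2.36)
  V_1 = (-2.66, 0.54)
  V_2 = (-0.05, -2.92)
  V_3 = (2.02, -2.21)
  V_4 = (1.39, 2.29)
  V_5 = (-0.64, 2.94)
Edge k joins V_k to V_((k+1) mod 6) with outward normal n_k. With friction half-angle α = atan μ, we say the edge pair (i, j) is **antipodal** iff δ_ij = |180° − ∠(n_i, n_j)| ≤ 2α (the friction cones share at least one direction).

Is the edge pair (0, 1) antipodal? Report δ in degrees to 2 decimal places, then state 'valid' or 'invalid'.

α = atan 0.5 = 26.57°;  2α = 53.13°
edge 0: e_0 = (-0.78, -1.82);  n_0 = (-0.9191, +0.3939)
edge 1: e_1 = (+2.61, -3.46);  n_1 = (-0.7983, -0.6022)
∠(n_0, n_1) = 60.23°
δ = |180° − 60.23°| = 119.77°
119.77° > 2α = 53.13°  →  invalid

δ = 119.77°, invalid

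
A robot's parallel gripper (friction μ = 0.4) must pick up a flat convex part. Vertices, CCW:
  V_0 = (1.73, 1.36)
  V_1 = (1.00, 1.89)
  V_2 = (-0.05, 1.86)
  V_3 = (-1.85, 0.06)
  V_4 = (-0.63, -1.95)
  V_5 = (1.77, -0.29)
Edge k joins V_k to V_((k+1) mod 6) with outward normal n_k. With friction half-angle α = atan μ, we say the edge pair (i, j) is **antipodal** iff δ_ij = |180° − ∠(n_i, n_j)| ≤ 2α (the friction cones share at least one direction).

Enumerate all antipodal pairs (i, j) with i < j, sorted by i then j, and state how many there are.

count = 4; pairs: (0,3), (1,4), (2,4), (3,5)

α = atan 0.4 = 21.80°;  2α = 43.60°
n_0 = (+0.5875, +0.8092)
n_1 = (-0.0286, +0.9996)
n_2 = (-0.7071, +0.7071)
n_3 = (-0.8549, -0.5189)
n_4 = (+0.5689, -0.8224)
n_5 = (+0.9997, +0.0242)
  (0,1): δ = 142.38°  ·
  (0,2): δ = 99.02°  ·
  (0,3): δ = 22.76°  ✓
  (0,4): δ = 70.65°  ·
  (0,5): δ = 127.37°  ·
  (1,2): δ = 136.64°  ·
  (1,3): δ = 60.38°  ·
  (1,4): δ = 33.03°  ✓
  (1,5): δ = 89.75°  ·
  (2,3): δ = 103.74°  ·
  (2,4): δ = 10.33°  ✓
  (2,5): δ = 46.39°  ·
  (3,4): δ = 86.59°  ·
  (3,5): δ = 29.87°  ✓
  (4,5): δ = 123.28°  ·
antipodal pairs: 4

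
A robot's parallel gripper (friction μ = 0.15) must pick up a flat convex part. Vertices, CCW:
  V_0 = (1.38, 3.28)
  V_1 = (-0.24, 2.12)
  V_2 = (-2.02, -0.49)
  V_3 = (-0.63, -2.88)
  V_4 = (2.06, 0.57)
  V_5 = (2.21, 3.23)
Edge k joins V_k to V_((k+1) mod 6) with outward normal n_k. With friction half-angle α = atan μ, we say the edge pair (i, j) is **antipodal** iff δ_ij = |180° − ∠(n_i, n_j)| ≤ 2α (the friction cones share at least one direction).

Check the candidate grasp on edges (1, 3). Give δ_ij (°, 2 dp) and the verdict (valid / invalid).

α = atan 0.15 = 8.53°;  2α = 17.06°
edge 1: e_1 = (-1.78, -2.61);  n_1 = (-0.8262, +0.5634)
edge 3: e_3 = (+2.69, +3.45);  n_3 = (+0.7886, -0.6149)
∠(n_1, n_3) = 176.35°
δ = |180° − 176.35°| = 3.65°
3.65° ≤ 2α = 17.06°  →  valid

δ = 3.65°, valid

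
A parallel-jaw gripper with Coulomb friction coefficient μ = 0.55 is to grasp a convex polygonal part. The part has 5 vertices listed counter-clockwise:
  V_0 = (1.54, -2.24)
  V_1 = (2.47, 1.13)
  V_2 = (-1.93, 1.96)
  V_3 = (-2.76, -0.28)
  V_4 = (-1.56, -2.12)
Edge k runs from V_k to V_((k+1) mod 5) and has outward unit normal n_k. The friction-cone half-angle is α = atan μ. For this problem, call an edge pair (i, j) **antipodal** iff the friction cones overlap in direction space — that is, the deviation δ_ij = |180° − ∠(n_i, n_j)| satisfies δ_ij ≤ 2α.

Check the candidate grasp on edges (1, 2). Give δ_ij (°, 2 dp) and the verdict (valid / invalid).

δ = 99.65°, invalid

α = atan 0.55 = 28.81°;  2α = 57.62°
edge 1: e_1 = (-4.40, +0.83);  n_1 = (+0.1854, +0.9827)
edge 2: e_2 = (-0.83, -2.24);  n_2 = (-0.9377, +0.3475)
∠(n_1, n_2) = 80.35°
δ = |180° − 80.35°| = 99.65°
99.65° > 2α = 57.62°  →  invalid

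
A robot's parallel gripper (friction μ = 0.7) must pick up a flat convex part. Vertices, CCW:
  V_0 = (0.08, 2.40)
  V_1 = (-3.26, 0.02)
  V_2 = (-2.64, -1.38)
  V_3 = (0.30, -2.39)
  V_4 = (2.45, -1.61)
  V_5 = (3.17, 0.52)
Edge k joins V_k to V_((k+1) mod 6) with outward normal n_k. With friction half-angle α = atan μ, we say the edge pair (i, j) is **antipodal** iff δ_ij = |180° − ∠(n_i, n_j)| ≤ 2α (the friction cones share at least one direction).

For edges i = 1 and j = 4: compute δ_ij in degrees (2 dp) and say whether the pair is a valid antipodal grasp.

α = atan 0.7 = 34.99°;  2α = 69.98°
edge 1: e_1 = (+0.62, -1.40);  n_1 = (-0.9143, -0.4049)
edge 4: e_4 = (+0.72, +2.13);  n_4 = (+0.9473, -0.3202)
∠(n_1, n_4) = 137.44°
δ = |180° − 137.44°| = 42.56°
42.56° ≤ 2α = 69.98°  →  valid

δ = 42.56°, valid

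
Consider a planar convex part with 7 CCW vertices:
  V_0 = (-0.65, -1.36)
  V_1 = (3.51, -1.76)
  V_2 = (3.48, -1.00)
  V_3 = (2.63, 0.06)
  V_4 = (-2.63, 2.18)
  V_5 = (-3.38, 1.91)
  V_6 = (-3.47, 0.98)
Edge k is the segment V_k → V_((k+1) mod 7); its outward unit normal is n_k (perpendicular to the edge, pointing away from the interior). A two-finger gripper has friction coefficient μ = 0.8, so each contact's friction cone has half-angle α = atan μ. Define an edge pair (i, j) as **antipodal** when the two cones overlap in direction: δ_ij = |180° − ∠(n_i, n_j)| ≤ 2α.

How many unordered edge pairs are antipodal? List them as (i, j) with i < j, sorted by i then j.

count = 11; pairs: (0,2), (0,3), (0,4), (1,4), (1,5), (1,6), (2,5), (2,6), (3,5), (3,6), (4,6)

α = atan 0.8 = 38.66°;  2α = 77.32°
n_0 = (-0.0957, -0.9954)
n_1 = (+0.9992, +0.0394)
n_2 = (+0.7802, +0.6256)
n_3 = (+0.3738, +0.9275)
n_4 = (-0.3387, +0.9409)
n_5 = (-0.9954, +0.0963)
n_6 = (-0.6386, -0.7696)
  (0,1): δ = 82.25°  ·
  (0,2): δ = 45.78°  ✓
  (0,3): δ = 16.46°  ✓
  (0,4): δ = 25.29°  ✓
  (0,5): δ = 89.96°  ·
  (0,6): δ = 145.81°  ·
  (1,2): δ = 143.53°  ·
  (1,3): δ = 114.21°  ·
  (1,4): δ = 72.46°  ✓
  (1,5): δ = 7.79°  ✓
  (1,6): δ = 48.05°  ✓
  (2,3): δ = 150.68°  ·
  (2,4): δ = 108.93°  ·
  (2,5): δ = 44.25°  ✓
  (2,6): δ = 11.59°  ✓
  (3,4): δ = 138.25°  ·
  (3,5): δ = 73.58°  ✓
  (3,6): δ = 17.73°  ✓
  (4,5): δ = 115.33°  ·
  (4,6): δ = 59.48°  ✓
  (5,6): δ = 124.16°  ·
antipodal pairs: 11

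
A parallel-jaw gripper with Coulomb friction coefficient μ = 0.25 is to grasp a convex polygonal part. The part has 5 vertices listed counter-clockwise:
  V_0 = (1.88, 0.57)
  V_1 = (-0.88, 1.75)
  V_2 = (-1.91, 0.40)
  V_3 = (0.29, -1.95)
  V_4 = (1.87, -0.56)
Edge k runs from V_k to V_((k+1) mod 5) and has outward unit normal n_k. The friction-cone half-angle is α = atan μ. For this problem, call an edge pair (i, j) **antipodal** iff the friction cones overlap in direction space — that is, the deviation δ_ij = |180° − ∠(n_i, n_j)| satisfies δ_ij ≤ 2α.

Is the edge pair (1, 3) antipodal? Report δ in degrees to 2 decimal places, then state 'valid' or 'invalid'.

δ = 11.32°, valid

α = atan 0.25 = 14.04°;  2α = 28.07°
edge 1: e_1 = (-1.03, -1.35);  n_1 = (-0.7950, +0.6066)
edge 3: e_3 = (+1.58, +1.39);  n_3 = (+0.6605, -0.7508)
∠(n_1, n_3) = 168.68°
δ = |180° − 168.68°| = 11.32°
11.32° ≤ 2α = 28.07°  →  valid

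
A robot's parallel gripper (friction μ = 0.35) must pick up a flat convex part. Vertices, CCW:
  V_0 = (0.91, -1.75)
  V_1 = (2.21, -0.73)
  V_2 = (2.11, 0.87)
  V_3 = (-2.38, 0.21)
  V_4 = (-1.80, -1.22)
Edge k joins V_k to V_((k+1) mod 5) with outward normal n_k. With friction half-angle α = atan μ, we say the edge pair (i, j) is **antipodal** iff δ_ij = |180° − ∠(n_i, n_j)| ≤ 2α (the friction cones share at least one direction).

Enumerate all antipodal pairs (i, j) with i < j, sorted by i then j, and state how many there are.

count = 3; pairs: (0,2), (1,3), (2,4)

α = atan 0.35 = 19.29°;  2α = 38.58°
n_0 = (+0.6173, -0.7867)
n_1 = (+0.9981, +0.0624)
n_2 = (-0.1454, +0.9894)
n_3 = (-0.9267, -0.3759)
n_4 = (-0.1919, -0.9814)
  (0,1): δ = 124.54°  ·
  (0,2): δ = 29.76°  ✓
  (0,3): δ = 73.96°  ·
  (0,4): δ = 130.82°  ·
  (1,2): δ = 85.21°  ·
  (1,3): δ = 18.50°  ✓
  (1,4): δ = 75.36°  ·
  (2,3): δ = 76.29°  ·
  (2,4): δ = 19.43°  ✓
  (3,4): δ = 123.14°  ·
antipodal pairs: 3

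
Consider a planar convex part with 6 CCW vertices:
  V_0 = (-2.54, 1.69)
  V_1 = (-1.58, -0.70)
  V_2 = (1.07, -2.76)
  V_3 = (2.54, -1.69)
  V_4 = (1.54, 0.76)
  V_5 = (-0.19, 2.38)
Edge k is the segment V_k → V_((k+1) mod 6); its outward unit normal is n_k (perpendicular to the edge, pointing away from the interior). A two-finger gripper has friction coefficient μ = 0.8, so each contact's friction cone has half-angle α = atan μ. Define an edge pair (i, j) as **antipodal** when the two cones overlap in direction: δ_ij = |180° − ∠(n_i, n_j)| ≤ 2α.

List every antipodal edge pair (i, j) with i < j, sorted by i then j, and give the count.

count = 7; pairs: (0,2), (0,3), (0,4), (1,3), (1,4), (1,5), (2,5)

α = atan 0.8 = 38.66°;  2α = 77.32°
n_0 = (-0.9279, -0.3727)
n_1 = (-0.6137, -0.7895)
n_2 = (+0.5885, -0.8085)
n_3 = (+0.9258, +0.3779)
n_4 = (+0.6835, +0.7299)
n_5 = (-0.2817, +0.9595)
  (0,1): δ = 149.74°  ·
  (0,2): δ = 75.83°  ✓
  (0,3): δ = 0.32°  ✓
  (0,4): δ = 25.00°  ✓
  (0,5): δ = 84.48°  ·
  (1,2): δ = 106.09°  ·
  (1,3): δ = 29.94°  ✓
  (1,4): δ = 5.26°  ✓
  (1,5): δ = 54.22°  ✓
  (2,3): δ = 103.85°  ·
  (2,4): δ = 79.17°  ·
  (2,5): δ = 19.69°  ✓
  (3,4): δ = 155.32°  ·
  (3,5): δ = 95.84°  ·
  (4,5): δ = 120.52°  ·
antipodal pairs: 7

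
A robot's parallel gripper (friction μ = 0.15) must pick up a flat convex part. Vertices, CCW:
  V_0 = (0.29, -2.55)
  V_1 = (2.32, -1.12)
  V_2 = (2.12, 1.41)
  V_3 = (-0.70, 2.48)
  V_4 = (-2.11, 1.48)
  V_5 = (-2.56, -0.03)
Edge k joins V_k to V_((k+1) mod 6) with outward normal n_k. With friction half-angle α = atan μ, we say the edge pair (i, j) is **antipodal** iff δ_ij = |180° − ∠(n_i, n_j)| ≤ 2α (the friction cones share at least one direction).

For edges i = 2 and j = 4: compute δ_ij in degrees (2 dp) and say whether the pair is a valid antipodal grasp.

δ = 85.82°, invalid

α = atan 0.15 = 8.53°;  2α = 17.06°
edge 2: e_2 = (-2.82, +1.07);  n_2 = (+0.3548, +0.9350)
edge 4: e_4 = (-0.45, -1.51);  n_4 = (-0.9583, +0.2856)
∠(n_2, n_4) = 94.18°
δ = |180° − 94.18°| = 85.82°
85.82° > 2α = 17.06°  →  invalid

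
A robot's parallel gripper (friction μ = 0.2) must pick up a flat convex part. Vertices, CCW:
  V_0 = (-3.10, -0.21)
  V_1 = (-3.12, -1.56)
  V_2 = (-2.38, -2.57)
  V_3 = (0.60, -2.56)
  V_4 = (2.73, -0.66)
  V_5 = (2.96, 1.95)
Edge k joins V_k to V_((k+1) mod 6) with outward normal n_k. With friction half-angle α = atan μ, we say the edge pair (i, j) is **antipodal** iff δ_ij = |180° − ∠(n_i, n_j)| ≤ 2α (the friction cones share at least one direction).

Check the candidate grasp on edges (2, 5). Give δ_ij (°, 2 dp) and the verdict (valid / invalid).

α = atan 0.2 = 11.31°;  2α = 22.62°
edge 2: e_2 = (+2.98, +0.01);  n_2 = (+0.0034, -1.0000)
edge 5: e_5 = (-6.06, -2.16);  n_5 = (-0.3357, +0.9420)
∠(n_2, n_5) = 160.57°
δ = |180° − 160.57°| = 19.43°
19.43° ≤ 2α = 22.62°  →  valid

δ = 19.43°, valid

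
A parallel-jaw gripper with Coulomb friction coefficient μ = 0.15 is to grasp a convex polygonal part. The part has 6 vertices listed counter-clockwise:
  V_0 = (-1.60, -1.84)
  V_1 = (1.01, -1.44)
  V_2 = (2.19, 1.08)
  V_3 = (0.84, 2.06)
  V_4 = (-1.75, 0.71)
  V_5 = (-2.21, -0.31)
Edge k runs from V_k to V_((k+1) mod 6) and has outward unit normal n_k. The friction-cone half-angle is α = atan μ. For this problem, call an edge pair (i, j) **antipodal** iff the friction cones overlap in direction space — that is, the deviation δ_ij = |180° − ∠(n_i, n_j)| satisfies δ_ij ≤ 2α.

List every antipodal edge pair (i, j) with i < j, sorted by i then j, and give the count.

α = atan 0.15 = 8.53°;  2α = 17.06°
n_0 = (+0.1515, -0.9885)
n_1 = (+0.9056, -0.4241)
n_2 = (+0.5875, +0.8093)
n_3 = (-0.4622, +0.8868)
n_4 = (-0.9116, +0.4111)
n_5 = (-0.9289, -0.3703)
  (0,1): δ = 123.80°  ·
  (0,2): δ = 44.69°  ·
  (0,3): δ = 18.82°  ·
  (0,4): δ = 57.01°  ·
  (0,5): δ = 103.02°  ·
  (1,2): δ = 100.89°  ·
  (1,3): δ = 37.38°  ·
  (1,4): δ = 0.82°  ✓
  (1,5): δ = 46.83°  ·
  (2,3): δ = 116.49°  ·
  (2,4): δ = 78.30°  ·
  (2,5): δ = 32.29°  ·
  (3,4): δ = 141.80°  ·
  (3,5): δ = 95.79°  ·
  (4,5): δ = 133.99°  ·
antipodal pairs: 1

count = 1; pairs: (1,4)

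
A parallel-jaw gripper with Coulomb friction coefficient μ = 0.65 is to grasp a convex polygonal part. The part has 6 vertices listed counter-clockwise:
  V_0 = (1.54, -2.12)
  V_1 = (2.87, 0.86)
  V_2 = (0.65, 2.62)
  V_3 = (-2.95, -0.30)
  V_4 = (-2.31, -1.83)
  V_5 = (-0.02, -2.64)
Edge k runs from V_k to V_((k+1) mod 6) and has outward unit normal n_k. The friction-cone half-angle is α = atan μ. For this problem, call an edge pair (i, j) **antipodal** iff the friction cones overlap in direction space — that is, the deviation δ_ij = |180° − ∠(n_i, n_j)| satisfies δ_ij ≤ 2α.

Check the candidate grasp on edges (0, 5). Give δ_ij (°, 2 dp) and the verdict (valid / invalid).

δ = 132.49°, invalid

α = atan 0.65 = 33.02°;  2α = 66.05°
edge 0: e_0 = (+1.33, +2.98);  n_0 = (+0.9132, -0.4076)
edge 5: e_5 = (+1.56, +0.52);  n_5 = (+0.3162, -0.9487)
∠(n_0, n_5) = 47.51°
δ = |180° − 47.51°| = 132.49°
132.49° > 2α = 66.05°  →  invalid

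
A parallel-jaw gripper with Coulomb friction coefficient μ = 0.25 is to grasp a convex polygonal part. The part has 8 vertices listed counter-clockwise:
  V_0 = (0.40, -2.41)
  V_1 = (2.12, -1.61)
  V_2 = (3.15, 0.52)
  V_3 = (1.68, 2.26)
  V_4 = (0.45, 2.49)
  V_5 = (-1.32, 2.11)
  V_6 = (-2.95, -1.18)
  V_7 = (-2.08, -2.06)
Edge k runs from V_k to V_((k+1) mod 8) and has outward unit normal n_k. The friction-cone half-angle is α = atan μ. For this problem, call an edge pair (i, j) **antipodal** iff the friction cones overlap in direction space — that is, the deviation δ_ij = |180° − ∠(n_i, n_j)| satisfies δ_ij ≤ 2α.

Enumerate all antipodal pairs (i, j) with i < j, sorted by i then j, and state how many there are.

α = atan 0.25 = 14.04°;  2α = 28.07°
n_0 = (+0.4217, -0.9067)
n_1 = (+0.9003, -0.4353)
n_2 = (+0.7639, +0.6454)
n_3 = (+0.1838, +0.9830)
n_4 = (-0.2099, +0.9777)
n_5 = (-0.8961, +0.4439)
n_6 = (-0.7111, -0.7031)
n_7 = (-0.1397, -0.9902)
  (0,1): δ = 140.75°  ·
  (0,2): δ = 74.75°  ·
  (0,3): δ = 35.54°  ·
  (0,4): δ = 12.83°  ✓
  (0,5): δ = 38.70°  ·
  (0,6): δ = 109.73°  ·
  (0,7): δ = 147.02°  ·
  (1,2): δ = 114.00°  ·
  (1,3): δ = 74.78°  ·
  (1,4): δ = 52.08°  ·
  (1,5): δ = 0.55°  ✓
  (1,6): δ = 70.48°  ·
  (1,7): δ = 107.77°  ·
  (2,3): δ = 140.78°  ·
  (2,4): δ = 118.08°  ·
  (2,5): δ = 66.55°  ·
  (2,6): δ = 4.48°  ✓
  (2,7): δ = 41.77°  ·
  (3,4): δ = 157.29°  ·
  (3,5): δ = 105.76°  ·
  (3,6): δ = 34.74°  ·
  (3,7): δ = 2.56°  ✓
  (4,5): δ = 128.47°  ·
  (4,6): δ = 57.44°  ·
  (4,7): δ = 20.15°  ✓
  (5,6): δ = 108.97°  ·
  (5,7): δ = 71.68°  ·
  (6,7): δ = 142.71°  ·
antipodal pairs: 5

count = 5; pairs: (0,4), (1,5), (2,6), (3,7), (4,7)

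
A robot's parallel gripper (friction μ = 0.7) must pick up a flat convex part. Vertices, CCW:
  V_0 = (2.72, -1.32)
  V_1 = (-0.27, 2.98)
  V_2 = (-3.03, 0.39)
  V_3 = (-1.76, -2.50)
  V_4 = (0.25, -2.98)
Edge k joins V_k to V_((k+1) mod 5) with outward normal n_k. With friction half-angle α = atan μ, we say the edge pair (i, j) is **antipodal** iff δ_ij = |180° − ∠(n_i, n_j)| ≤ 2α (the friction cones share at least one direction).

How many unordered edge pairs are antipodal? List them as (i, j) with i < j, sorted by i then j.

α = atan 0.7 = 34.99°;  2α = 69.98°
n_0 = (+0.8210, +0.5709)
n_1 = (-0.6843, +0.7292)
n_2 = (-0.9155, -0.4023)
n_3 = (-0.2323, -0.9727)
n_4 = (+0.5578, -0.8300)
  (0,1): δ = 81.63°  ·
  (0,2): δ = 11.09°  ✓
  (0,3): δ = 41.76°  ✓
  (0,4): δ = 89.09°  ·
  (1,2): δ = 109.46°  ·
  (1,3): δ = 56.61°  ✓
  (1,4): δ = 9.28°  ✓
  (2,3): δ = 127.15°  ·
  (2,4): δ = 79.82°  ·
  (3,4): δ = 132.67°  ·
antipodal pairs: 4

count = 4; pairs: (0,2), (0,3), (1,3), (1,4)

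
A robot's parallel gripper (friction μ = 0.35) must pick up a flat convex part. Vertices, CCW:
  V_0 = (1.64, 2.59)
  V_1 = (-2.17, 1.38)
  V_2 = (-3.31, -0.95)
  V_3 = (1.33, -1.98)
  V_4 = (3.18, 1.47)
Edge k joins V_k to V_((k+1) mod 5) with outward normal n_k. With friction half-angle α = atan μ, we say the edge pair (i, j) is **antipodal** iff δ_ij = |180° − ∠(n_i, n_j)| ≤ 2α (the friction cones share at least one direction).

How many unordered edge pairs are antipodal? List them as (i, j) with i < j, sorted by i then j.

α = atan 0.35 = 19.29°;  2α = 38.58°
n_0 = (-0.3027, +0.9531)
n_1 = (-0.8982, +0.4395)
n_2 = (-0.2167, -0.9762)
n_3 = (+0.8813, -0.4726)
n_4 = (+0.5882, +0.8087)
  (0,1): δ = 133.69°  ·
  (0,2): δ = 30.13°  ✓
  (0,3): δ = 44.18°  ·
  (0,4): δ = 126.35°  ·
  (1,2): δ = 76.44°  ·
  (1,3): δ = 2.13°  ✓
  (1,4): δ = 80.04°  ·
  (2,3): δ = 105.69°  ·
  (2,4): δ = 23.51°  ✓
  (3,4): δ = 97.83°  ·
antipodal pairs: 3

count = 3; pairs: (0,2), (1,3), (2,4)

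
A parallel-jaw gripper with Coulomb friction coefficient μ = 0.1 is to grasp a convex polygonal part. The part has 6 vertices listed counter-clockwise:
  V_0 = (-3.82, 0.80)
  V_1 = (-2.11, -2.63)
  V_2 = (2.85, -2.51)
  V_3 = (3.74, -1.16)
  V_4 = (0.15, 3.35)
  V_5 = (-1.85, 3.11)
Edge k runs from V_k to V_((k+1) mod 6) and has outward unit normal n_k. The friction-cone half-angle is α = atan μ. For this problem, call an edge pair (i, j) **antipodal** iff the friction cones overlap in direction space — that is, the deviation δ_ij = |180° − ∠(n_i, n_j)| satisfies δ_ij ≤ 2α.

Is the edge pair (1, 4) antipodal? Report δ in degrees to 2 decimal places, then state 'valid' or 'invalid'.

α = atan 0.1 = 5.71°;  2α = 11.42°
edge 1: e_1 = (+4.96, +0.12);  n_1 = (+0.0242, -0.9997)
edge 4: e_4 = (-2.00, -0.24);  n_4 = (-0.1191, +0.9929)
∠(n_1, n_4) = 174.54°
δ = |180° − 174.54°| = 5.46°
5.46° ≤ 2α = 11.42°  →  valid

δ = 5.46°, valid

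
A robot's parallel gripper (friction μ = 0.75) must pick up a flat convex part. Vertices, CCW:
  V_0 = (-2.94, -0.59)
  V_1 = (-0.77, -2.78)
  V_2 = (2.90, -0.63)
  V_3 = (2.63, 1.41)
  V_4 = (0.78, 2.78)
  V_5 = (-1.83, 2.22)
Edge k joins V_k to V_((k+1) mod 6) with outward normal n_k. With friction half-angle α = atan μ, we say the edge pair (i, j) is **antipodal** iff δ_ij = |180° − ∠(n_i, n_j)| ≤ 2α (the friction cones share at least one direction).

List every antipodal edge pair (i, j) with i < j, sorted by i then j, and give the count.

count = 7; pairs: (0,2), (0,3), (0,4), (1,3), (1,4), (1,5), (2,5)

α = atan 0.75 = 36.87°;  2α = 73.74°
n_0 = (-0.7103, -0.7039)
n_1 = (+0.5055, -0.8628)
n_2 = (+0.9914, +0.1312)
n_3 = (+0.5951, +0.8036)
n_4 = (-0.2098, +0.9777)
n_5 = (-0.9301, +0.3674)
  (0,1): δ = 104.37°  ·
  (0,2): δ = 37.20°  ✓
  (0,3): δ = 8.74°  ✓
  (0,4): δ = 57.37°  ✓
  (0,5): δ = 113.71°  ·
  (1,2): δ = 112.82°  ·
  (1,3): δ = 66.88°  ✓
  (1,4): δ = 18.25°  ✓
  (1,5): δ = 38.08°  ✓
  (2,3): δ = 134.06°  ·
  (2,4): δ = 85.43°  ·
  (2,5): δ = 29.09°  ✓
  (3,4): δ = 131.37°  ·
  (3,5): δ = 75.03°  ·
  (4,5): δ = 123.66°  ·
antipodal pairs: 7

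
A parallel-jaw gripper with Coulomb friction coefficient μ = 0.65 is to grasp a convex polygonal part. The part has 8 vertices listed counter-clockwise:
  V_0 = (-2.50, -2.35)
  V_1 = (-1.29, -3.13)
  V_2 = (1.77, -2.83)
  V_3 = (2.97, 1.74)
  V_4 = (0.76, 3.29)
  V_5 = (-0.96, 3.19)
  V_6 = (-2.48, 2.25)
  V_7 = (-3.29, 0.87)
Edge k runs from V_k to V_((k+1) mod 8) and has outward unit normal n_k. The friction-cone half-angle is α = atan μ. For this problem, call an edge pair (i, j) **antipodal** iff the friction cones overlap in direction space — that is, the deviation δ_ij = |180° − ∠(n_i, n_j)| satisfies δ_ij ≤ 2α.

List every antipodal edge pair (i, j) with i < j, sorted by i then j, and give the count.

α = atan 0.65 = 33.02°;  2α = 66.05°
n_0 = (-0.5418, -0.8405)
n_1 = (+0.0976, -0.9952)
n_2 = (+0.9672, -0.2540)
n_3 = (+0.5742, +0.8187)
n_4 = (-0.0580, +0.9983)
n_5 = (-0.5260, +0.8505)
n_6 = (-0.8624, +0.5062)
n_7 = (-0.9712, -0.2383)
  (0,1): δ = 141.59°  ·
  (0,2): δ = 71.91°  ·
  (0,3): δ = 2.24°  ✓
  (0,4): δ = 36.13°  ✓
  (0,5): δ = 64.54°  ✓
  (0,6): δ = 92.40°  ·
  (0,7): δ = 136.59°  ·
  (1,2): δ = 110.31°  ·
  (1,3): δ = 40.64°  ✓
  (1,4): δ = 2.27°  ✓
  (1,5): δ = 26.13°  ✓
  (1,6): δ = 53.99°  ✓
  (1,7): δ = 98.19°  ·
  (2,3): δ = 110.33°  ·
  (2,4): δ = 71.96°  ·
  (2,5): δ = 43.55°  ✓
  (2,6): δ = 15.70°  ✓
  (2,7): δ = 28.50°  ✓
  (3,4): δ = 141.63°  ·
  (3,5): δ = 113.22°  ·
  (3,6): δ = 85.37°  ·
  (3,7): δ = 41.17°  ✓
  (4,5): δ = 151.59°  ·
  (4,6): δ = 123.74°  ·
  (4,7): δ = 79.54°  ·
  (5,6): δ = 152.14°  ·
  (5,7): δ = 107.95°  ·
  (6,7): δ = 135.80°  ·
antipodal pairs: 11

count = 11; pairs: (0,3), (0,4), (0,5), (1,3), (1,4), (1,5), (1,6), (2,5), (2,6), (2,7), (3,7)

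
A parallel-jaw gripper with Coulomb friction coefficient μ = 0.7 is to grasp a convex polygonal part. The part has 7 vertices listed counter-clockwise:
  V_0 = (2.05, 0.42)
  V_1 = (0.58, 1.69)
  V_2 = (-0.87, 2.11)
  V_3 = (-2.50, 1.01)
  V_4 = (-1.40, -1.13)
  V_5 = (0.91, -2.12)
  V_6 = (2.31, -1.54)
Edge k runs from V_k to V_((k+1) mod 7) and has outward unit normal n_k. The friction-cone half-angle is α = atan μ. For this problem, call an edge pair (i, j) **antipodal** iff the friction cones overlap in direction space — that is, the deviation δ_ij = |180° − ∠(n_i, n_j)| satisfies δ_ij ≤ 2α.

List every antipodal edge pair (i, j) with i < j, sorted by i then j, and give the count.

α = atan 0.7 = 34.99°;  2α = 69.98°
n_0 = (+0.6538, +0.7567)
n_1 = (+0.2782, +0.9605)
n_2 = (-0.5594, +0.8289)
n_3 = (-0.8894, -0.4572)
n_4 = (-0.3939, -0.9191)
n_5 = (+0.3827, -0.9239)
n_6 = (+0.9913, +0.1315)
  (0,1): δ = 155.33°  ·
  (0,2): δ = 105.16°  ·
  (0,3): δ = 21.97°  ✓
  (0,4): δ = 17.63°  ✓
  (0,5): δ = 63.33°  ✓
  (0,6): δ = 138.38°  ·
  (1,2): δ = 129.83°  ·
  (1,3): δ = 46.64°  ✓
  (1,4): δ = 7.04°  ✓
  (1,5): δ = 38.66°  ✓
  (1,6): δ = 113.71°  ·
  (2,3): δ = 96.81°  ·
  (2,4): δ = 57.21°  ✓
  (2,5): δ = 11.51°  ✓
  (2,6): δ = 63.54°  ✓
  (3,4): δ = 140.40°  ·
  (3,5): δ = 94.70°  ·
  (3,6): δ = 19.65°  ✓
  (4,5): δ = 134.30°  ·
  (4,6): δ = 59.25°  ✓
  (5,6): δ = 104.95°  ·
antipodal pairs: 11

count = 11; pairs: (0,3), (0,4), (0,5), (1,3), (1,4), (1,5), (2,4), (2,5), (2,6), (3,6), (4,6)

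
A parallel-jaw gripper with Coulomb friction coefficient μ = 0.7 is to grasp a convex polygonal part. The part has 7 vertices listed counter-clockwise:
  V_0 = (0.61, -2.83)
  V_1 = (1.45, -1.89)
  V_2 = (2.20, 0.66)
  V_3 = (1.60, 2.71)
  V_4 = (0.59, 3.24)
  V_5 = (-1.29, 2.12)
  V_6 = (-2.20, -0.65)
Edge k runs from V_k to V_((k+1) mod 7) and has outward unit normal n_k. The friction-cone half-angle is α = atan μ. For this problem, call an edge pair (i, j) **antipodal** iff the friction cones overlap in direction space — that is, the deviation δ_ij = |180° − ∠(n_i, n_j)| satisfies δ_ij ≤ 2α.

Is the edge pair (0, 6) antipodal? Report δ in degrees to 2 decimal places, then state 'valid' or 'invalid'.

δ = 93.98°, invalid

α = atan 0.7 = 34.99°;  2α = 69.98°
edge 0: e_0 = (+0.84, +0.94);  n_0 = (+0.7457, -0.6663)
edge 6: e_6 = (+2.81, -2.18);  n_6 = (-0.6130, -0.7901)
∠(n_0, n_6) = 86.02°
δ = |180° − 86.02°| = 93.98°
93.98° > 2α = 69.98°  →  invalid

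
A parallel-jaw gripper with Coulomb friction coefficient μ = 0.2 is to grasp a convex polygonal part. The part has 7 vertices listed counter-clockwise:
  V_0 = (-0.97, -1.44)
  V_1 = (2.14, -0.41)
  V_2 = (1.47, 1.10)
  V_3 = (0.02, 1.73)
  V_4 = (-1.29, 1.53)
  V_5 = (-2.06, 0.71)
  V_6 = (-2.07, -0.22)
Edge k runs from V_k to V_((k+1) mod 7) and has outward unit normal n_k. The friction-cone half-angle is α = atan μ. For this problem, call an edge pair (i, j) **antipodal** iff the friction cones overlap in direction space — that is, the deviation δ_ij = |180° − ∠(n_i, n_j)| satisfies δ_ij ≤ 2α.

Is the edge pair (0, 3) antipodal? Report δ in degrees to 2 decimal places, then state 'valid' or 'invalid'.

α = atan 0.2 = 11.31°;  2α = 22.62°
edge 0: e_0 = (+3.11, +1.03);  n_0 = (+0.3144, -0.9493)
edge 3: e_3 = (-1.31, -0.20);  n_3 = (-0.1509, +0.9885)
∠(n_0, n_3) = 170.36°
δ = |180° − 170.36°| = 9.64°
9.64° ≤ 2α = 22.62°  →  valid

δ = 9.64°, valid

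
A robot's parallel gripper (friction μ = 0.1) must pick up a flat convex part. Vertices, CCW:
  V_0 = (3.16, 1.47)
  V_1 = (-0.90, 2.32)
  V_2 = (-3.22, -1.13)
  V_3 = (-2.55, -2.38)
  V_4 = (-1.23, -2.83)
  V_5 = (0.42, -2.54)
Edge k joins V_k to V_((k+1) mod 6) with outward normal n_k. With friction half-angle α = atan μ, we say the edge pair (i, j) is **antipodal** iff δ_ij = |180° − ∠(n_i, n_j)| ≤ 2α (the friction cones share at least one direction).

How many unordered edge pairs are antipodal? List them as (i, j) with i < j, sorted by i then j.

count = 2; pairs: (0,3), (1,5)

α = atan 0.1 = 5.71°;  2α = 11.42°
n_0 = (+0.2049, +0.9788)
n_1 = (-0.8298, +0.5580)
n_2 = (-0.8814, -0.4724)
n_3 = (-0.3227, -0.9465)
n_4 = (+0.1731, -0.9849)
n_5 = (+0.8257, -0.5642)
  (0,1): δ = 112.09°  ·
  (0,2): δ = 49.98°  ·
  (0,3): δ = 7.00°  ✓
  (0,4): δ = 21.79°  ·
  (0,5): δ = 67.48°  ·
  (1,2): δ = 117.89°  ·
  (1,3): δ = 74.91°  ·
  (1,4): δ = 46.11°  ·
  (1,5): δ = 0.43°  ✓
  (2,3): δ = 137.02°  ·
  (2,4): δ = 108.22°  ·
  (2,5): δ = 62.54°  ·
  (3,4): δ = 151.21°  ·
  (3,5): δ = 105.52°  ·
  (4,5): δ = 134.31°  ·
antipodal pairs: 2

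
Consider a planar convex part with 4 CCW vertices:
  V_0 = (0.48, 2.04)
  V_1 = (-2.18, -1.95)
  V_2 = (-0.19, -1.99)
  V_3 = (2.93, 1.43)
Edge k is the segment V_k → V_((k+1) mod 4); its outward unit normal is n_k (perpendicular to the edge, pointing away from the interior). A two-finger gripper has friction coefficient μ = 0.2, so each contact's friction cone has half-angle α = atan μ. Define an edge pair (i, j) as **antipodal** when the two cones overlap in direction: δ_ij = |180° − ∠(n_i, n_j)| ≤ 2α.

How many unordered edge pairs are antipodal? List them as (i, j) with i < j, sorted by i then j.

count = 2; pairs: (0,2), (1,3)

α = atan 0.2 = 11.31°;  2α = 22.62°
n_0 = (-0.8321, +0.5547)
n_1 = (-0.0201, -0.9998)
n_2 = (+0.7388, -0.6740)
n_3 = (+0.2416, +0.9704)
  (0,1): δ = 57.46°  ·
  (0,2): δ = 8.68°  ✓
  (0,3): δ = 109.71°  ·
  (1,2): δ = 131.22°  ·
  (1,3): δ = 12.83°  ✓
  (2,3): δ = 61.61°  ·
antipodal pairs: 2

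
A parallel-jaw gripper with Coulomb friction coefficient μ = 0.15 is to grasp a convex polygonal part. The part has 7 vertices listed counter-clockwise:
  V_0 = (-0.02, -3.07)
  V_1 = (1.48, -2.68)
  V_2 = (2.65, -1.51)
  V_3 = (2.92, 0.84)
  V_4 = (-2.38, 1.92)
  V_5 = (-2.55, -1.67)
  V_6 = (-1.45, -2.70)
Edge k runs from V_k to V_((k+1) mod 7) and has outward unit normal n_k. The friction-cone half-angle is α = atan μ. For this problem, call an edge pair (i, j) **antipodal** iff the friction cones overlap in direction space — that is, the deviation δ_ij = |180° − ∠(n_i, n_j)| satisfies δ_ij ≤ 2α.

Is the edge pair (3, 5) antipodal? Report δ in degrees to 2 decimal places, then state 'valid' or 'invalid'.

α = atan 0.15 = 8.53°;  2α = 17.06°
edge 3: e_3 = (-5.30, +1.08);  n_3 = (+0.1997, +0.9799)
edge 5: e_5 = (+1.10, -1.03);  n_5 = (-0.6835, -0.7300)
∠(n_3, n_5) = 148.40°
δ = |180° − 148.40°| = 31.60°
31.60° > 2α = 17.06°  →  invalid

δ = 31.60°, invalid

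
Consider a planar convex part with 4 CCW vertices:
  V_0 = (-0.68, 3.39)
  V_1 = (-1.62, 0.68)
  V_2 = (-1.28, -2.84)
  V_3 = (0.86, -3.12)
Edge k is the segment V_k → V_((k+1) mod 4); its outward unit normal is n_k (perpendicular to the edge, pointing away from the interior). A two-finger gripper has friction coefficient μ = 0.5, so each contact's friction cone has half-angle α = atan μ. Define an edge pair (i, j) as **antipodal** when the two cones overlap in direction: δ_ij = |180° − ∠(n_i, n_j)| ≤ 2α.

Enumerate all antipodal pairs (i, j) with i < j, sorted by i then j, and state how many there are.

count = 2; pairs: (0,3), (1,3)

α = atan 0.5 = 26.57°;  2α = 53.13°
n_0 = (-0.9448, +0.3277)
n_1 = (-0.9954, -0.0961)
n_2 = (-0.1297, -0.9915)
n_3 = (+0.9731, +0.2302)
  (0,1): δ = 155.35°  ·
  (0,2): δ = 78.32°  ·
  (0,3): δ = 32.44°  ✓
  (1,2): δ = 102.97°  ·
  (1,3): δ = 7.79°  ✓
  (2,3): δ = 69.24°  ·
antipodal pairs: 2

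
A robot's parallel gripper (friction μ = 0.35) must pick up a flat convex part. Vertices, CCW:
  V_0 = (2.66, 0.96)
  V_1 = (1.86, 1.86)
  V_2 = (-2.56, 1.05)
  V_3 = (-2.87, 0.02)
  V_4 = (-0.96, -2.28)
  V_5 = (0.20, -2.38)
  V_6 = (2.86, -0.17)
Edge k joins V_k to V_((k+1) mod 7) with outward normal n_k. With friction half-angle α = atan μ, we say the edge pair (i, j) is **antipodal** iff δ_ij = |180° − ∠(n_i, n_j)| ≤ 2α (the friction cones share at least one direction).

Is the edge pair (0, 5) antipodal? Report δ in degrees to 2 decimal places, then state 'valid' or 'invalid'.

α = atan 0.35 = 19.29°;  2α = 38.58°
edge 0: e_0 = (-0.80, +0.90);  n_0 = (+0.7474, +0.6644)
edge 5: e_5 = (+2.66, +2.21);  n_5 = (+0.6390, -0.7692)
∠(n_0, n_5) = 91.91°
δ = |180° − 91.91°| = 88.09°
88.09° > 2α = 38.58°  →  invalid

δ = 88.09°, invalid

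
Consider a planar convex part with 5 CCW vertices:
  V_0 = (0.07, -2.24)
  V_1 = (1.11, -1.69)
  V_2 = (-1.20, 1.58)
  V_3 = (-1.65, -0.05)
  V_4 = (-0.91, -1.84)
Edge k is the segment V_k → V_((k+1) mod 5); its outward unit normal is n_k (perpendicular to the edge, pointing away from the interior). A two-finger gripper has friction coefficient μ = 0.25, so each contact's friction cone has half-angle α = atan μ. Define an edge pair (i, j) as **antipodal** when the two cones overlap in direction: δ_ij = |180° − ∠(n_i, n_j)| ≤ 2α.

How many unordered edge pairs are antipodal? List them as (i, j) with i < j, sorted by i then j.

count = 1; pairs: (1,3)

α = atan 0.25 = 14.04°;  2α = 28.07°
n_0 = (+0.4675, -0.8840)
n_1 = (+0.8168, +0.5770)
n_2 = (-0.9639, +0.2661)
n_3 = (-0.9241, -0.3820)
n_4 = (-0.3779, -0.9258)
  (0,1): δ = 82.63°  ·
  (0,2): δ = 46.69°  ·
  (0,3): δ = 84.59°  ·
  (0,4): δ = 129.92°  ·
  (1,2): δ = 50.67°  ·
  (1,3): δ = 12.78°  ✓
  (1,4): δ = 32.56°  ·
  (2,3): δ = 142.11°  ·
  (2,4): δ = 96.77°  ·
  (3,4): δ = 134.66°  ·
antipodal pairs: 1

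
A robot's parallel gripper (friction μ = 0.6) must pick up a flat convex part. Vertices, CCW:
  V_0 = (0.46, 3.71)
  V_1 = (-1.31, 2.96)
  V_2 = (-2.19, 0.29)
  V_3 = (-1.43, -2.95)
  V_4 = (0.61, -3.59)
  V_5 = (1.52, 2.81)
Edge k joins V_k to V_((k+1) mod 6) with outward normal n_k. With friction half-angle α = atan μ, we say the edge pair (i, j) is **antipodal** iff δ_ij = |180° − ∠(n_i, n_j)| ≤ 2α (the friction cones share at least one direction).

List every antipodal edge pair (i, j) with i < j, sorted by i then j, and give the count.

count = 6; pairs: (0,3), (0,4), (1,4), (2,4), (2,5), (3,5)

α = atan 0.6 = 30.96°;  2α = 61.93°
n_0 = (-0.3901, +0.9208)
n_1 = (-0.9497, +0.3130)
n_2 = (-0.9736, -0.2284)
n_3 = (-0.2993, -0.9541)
n_4 = (+0.9900, -0.1408)
n_5 = (+0.6472, +0.7623)
  (0,1): δ = 131.21°  ·
  (0,2): δ = 99.76°  ·
  (0,3): δ = 40.38°  ✓
  (0,4): δ = 58.94°  ✓
  (0,5): δ = 116.70°  ·
  (1,2): δ = 148.56°  ·
  (1,3): δ = 89.18°  ·
  (1,4): δ = 10.15°  ✓
  (1,5): δ = 67.91°  ·
  (2,3): δ = 120.62°  ·
  (2,4): δ = 21.29°  ✓
  (2,5): δ = 36.47°  ✓
  (3,4): δ = 80.67°  ·
  (3,5): δ = 22.92°  ✓
  (4,5): δ = 122.24°  ·
antipodal pairs: 6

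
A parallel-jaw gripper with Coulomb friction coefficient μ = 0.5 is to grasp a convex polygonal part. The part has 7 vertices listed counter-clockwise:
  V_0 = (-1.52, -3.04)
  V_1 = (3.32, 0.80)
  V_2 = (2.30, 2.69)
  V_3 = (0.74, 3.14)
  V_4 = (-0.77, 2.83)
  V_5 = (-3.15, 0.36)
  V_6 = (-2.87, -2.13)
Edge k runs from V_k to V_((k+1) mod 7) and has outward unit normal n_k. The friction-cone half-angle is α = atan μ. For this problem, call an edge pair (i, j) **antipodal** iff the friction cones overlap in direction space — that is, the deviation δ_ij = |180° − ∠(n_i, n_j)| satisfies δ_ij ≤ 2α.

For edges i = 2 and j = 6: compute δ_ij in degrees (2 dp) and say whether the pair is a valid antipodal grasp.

δ = 17.89°, valid

α = atan 0.5 = 26.57°;  2α = 53.13°
edge 2: e_2 = (-1.56, +0.45);  n_2 = (+0.2772, +0.9608)
edge 6: e_6 = (+1.35, -0.91);  n_6 = (-0.5589, -0.8292)
∠(n_2, n_6) = 162.11°
δ = |180° − 162.11°| = 17.89°
17.89° ≤ 2α = 53.13°  →  valid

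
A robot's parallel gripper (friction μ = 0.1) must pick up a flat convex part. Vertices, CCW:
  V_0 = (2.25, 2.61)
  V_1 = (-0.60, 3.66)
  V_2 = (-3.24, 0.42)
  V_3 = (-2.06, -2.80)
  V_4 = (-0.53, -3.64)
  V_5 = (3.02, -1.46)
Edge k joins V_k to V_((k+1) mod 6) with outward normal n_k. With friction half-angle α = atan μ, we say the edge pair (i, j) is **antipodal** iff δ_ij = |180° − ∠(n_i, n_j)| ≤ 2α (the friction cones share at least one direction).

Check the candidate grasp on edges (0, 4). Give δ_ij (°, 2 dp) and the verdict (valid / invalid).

δ = 51.78°, invalid

α = atan 0.1 = 5.71°;  2α = 11.42°
edge 0: e_0 = (-2.85, +1.05);  n_0 = (+0.3457, +0.9383)
edge 4: e_4 = (+3.55, +2.18);  n_4 = (+0.5233, -0.8522)
∠(n_0, n_4) = 128.22°
δ = |180° − 128.22°| = 51.78°
51.78° > 2α = 11.42°  →  invalid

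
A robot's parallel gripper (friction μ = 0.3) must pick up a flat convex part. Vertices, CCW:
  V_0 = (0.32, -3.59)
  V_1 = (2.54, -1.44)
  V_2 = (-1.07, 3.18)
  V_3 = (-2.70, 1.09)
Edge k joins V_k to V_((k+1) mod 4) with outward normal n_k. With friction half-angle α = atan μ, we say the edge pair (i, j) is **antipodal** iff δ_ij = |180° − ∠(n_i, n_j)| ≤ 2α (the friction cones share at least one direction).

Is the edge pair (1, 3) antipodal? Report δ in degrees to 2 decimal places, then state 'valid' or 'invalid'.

δ = 5.17°, valid

α = atan 0.3 = 16.70°;  2α = 33.40°
edge 1: e_1 = (-3.61, +4.62);  n_1 = (+0.7880, +0.6157)
edge 3: e_3 = (+3.02, -4.68);  n_3 = (-0.8402, -0.5422)
∠(n_1, n_3) = 174.83°
δ = |180° − 174.83°| = 5.17°
5.17° ≤ 2α = 33.40°  →  valid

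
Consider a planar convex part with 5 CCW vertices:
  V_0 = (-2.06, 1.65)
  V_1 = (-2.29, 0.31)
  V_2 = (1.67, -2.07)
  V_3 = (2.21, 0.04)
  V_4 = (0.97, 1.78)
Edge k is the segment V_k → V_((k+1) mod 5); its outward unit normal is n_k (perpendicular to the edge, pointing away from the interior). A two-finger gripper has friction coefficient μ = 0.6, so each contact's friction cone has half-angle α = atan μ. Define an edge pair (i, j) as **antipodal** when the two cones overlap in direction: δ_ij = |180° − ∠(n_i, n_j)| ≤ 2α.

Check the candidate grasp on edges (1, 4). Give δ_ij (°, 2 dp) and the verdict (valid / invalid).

α = atan 0.6 = 30.96°;  2α = 61.93°
edge 1: e_1 = (+3.96, -2.38);  n_1 = (-0.5151, -0.8571)
edge 4: e_4 = (-3.03, -0.13);  n_4 = (-0.0429, +0.9991)
∠(n_1, n_4) = 146.54°
δ = |180° − 146.54°| = 33.46°
33.46° ≤ 2α = 61.93°  →  valid

δ = 33.46°, valid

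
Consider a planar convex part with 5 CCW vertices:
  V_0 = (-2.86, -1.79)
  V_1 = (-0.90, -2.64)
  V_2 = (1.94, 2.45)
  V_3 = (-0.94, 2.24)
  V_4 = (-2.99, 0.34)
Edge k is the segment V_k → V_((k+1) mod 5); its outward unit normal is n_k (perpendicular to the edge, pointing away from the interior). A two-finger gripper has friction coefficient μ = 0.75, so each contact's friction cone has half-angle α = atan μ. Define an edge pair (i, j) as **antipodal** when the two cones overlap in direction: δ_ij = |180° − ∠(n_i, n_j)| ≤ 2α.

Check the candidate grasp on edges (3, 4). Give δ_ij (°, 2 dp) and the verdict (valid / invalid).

α = atan 0.75 = 36.87°;  2α = 73.74°
edge 3: e_3 = (-2.05, -1.90);  n_3 = (-0.6798, +0.7334)
edge 4: e_4 = (+0.13, -2.13);  n_4 = (-0.9981, -0.0609)
∠(n_3, n_4) = 50.67°
δ = |180° − 50.67°| = 129.33°
129.33° > 2α = 73.74°  →  invalid

δ = 129.33°, invalid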